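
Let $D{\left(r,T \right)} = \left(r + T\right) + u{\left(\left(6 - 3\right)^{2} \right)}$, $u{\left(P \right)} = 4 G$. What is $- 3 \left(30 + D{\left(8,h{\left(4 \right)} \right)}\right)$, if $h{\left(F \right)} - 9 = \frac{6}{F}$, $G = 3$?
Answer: $- \frac{363}{2} \approx -181.5$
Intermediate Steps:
$h{\left(F \right)} = 9 + \frac{6}{F}$
$u{\left(P \right)} = 12$ ($u{\left(P \right)} = 4 \cdot 3 = 12$)
$D{\left(r,T \right)} = 12 + T + r$ ($D{\left(r,T \right)} = \left(r + T\right) + 12 = \left(T + r\right) + 12 = 12 + T + r$)
$- 3 \left(30 + D{\left(8,h{\left(4 \right)} \right)}\right) = - 3 \left(30 + \left(12 + \left(9 + \frac{6}{4}\right) + 8\right)\right) = - 3 \left(30 + \left(12 + \left(9 + 6 \cdot \frac{1}{4}\right) + 8\right)\right) = - 3 \left(30 + \left(12 + \left(9 + \frac{3}{2}\right) + 8\right)\right) = - 3 \left(30 + \left(12 + \frac{21}{2} + 8\right)\right) = - 3 \left(30 + \frac{61}{2}\right) = \left(-3\right) \frac{121}{2} = - \frac{363}{2}$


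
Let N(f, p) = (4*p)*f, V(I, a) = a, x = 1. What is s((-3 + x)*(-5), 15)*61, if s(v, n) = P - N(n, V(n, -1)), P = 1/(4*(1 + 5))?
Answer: 87901/24 ≈ 3662.5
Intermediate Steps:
N(f, p) = 4*f*p
P = 1/24 (P = 1/(4*6) = 1/24 ≈ 0.041667)
s(v, n) = 1/24 + 4*n (s(v, n) = 1/24 - 4*n*(-1) = 1/24 - (-4)*n = 1/24 + 4*n)
s((-3 + x)*(-5), 15)*61 = (1/24 + 4*15)*61 = (1/24 + 60)*61 = (1441/24)*61 = 87901/24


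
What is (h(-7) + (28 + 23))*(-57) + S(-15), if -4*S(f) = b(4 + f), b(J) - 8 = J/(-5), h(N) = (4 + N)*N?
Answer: -82131/20 ≈ -4106.5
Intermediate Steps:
h(N) = N*(4 + N)
b(J) = 8 - J/5 (b(J) = 8 + J/(-5) = 8 + J*(-⅕) = 8 - J/5)
S(f) = -9/5 + f/20 (S(f) = -(8 - (4 + f)/5)/4 = -(8 + (-⅘ - f/5))/4 = -(36/5 - f/5)/4 = -9/5 + f/20)
(h(-7) + (28 + 23))*(-57) + S(-15) = (-7*(4 - 7) + (28 + 23))*(-57) + (-9/5 + (1/20)*(-15)) = (-7*(-3) + 51)*(-57) + (-9/5 - ¾) = (21 + 51)*(-57) - 51/20 = 72*(-57) - 51/20 = -4104 - 51/20 = -82131/20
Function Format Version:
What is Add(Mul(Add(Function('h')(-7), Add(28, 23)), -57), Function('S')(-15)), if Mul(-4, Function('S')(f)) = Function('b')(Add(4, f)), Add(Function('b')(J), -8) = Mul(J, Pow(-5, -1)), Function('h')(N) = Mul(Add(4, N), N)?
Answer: Rational(-82131, 20) ≈ -4106.5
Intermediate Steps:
Function('h')(N) = Mul(N, Add(4, N))
Function('b')(J) = Add(8, Mul(Rational(-1, 5), J)) (Function('b')(J) = Add(8, Mul(J, Pow(-5, -1))) = Add(8, Mul(J, Rational(-1, 5))) = Add(8, Mul(Rational(-1, 5), J)))
Function('S')(f) = Add(Rational(-9, 5), Mul(Rational(1, 20), f)) (Function('S')(f) = Mul(Rational(-1, 4), Add(8, Mul(Rational(-1, 5), Add(4, f)))) = Mul(Rational(-1, 4), Add(8, Add(Rational(-4, 5), Mul(Rational(-1, 5), f)))) = Mul(Rational(-1, 4), Add(Rational(36, 5), Mul(Rational(-1, 5), f))) = Add(Rational(-9, 5), Mul(Rational(1, 20), f)))
Add(Mul(Add(Function('h')(-7), Add(28, 23)), -57), Function('S')(-15)) = Add(Mul(Add(Mul(-7, Add(4, -7)), Add(28, 23)), -57), Add(Rational(-9, 5), Mul(Rational(1, 20), -15))) = Add(Mul(Add(Mul(-7, -3), 51), -57), Add(Rational(-9, 5), Rational(-3, 4))) = Add(Mul(Add(21, 51), -57), Rational(-51, 20)) = Add(Mul(72, -57), Rational(-51, 20)) = Add(-4104, Rational(-51, 20)) = Rational(-82131, 20)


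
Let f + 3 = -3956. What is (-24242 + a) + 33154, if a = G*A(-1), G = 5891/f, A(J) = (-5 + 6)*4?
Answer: 35259044/3959 ≈ 8906.0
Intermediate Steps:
f = -3959 (f = -3 - 3956 = -3959)
A(J) = 4 (A(J) = 1*4 = 4)
G = -5891/3959 (G = 5891/(-3959) = 5891*(-1/3959) = -5891/3959 ≈ -1.4880)
a = -23564/3959 (a = -5891/3959*4 = -23564/3959 ≈ -5.9520)
(-24242 + a) + 33154 = (-24242 - 23564/3959) + 33154 = -95997642/3959 + 33154 = 35259044/3959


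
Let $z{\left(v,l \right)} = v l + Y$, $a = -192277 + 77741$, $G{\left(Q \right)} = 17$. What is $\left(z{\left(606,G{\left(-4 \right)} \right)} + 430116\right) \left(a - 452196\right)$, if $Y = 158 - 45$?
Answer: $-249663014692$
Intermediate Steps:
$Y = 113$ ($Y = 158 - 45 = 113$)
$a = -114536$
$z{\left(v,l \right)} = 113 + l v$ ($z{\left(v,l \right)} = v l + 113 = l v + 113 = 113 + l v$)
$\left(z{\left(606,G{\left(-4 \right)} \right)} + 430116\right) \left(a - 452196\right) = \left(\left(113 + 17 \cdot 606\right) + 430116\right) \left(-114536 - 452196\right) = \left(\left(113 + 10302\right) + 430116\right) \left(-566732\right) = \left(10415 + 430116\right) \left(-566732\right) = 440531 \left(-566732\right) = -249663014692$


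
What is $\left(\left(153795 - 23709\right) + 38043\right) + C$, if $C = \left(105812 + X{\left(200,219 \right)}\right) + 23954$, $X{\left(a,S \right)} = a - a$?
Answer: $297895$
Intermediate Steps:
$X{\left(a,S \right)} = 0$
$C = 129766$ ($C = \left(105812 + 0\right) + 23954 = 105812 + 23954 = 129766$)
$\left(\left(153795 - 23709\right) + 38043\right) + C = \left(\left(153795 - 23709\right) + 38043\right) + 129766 = \left(130086 + 38043\right) + 129766 = 168129 + 129766 = 297895$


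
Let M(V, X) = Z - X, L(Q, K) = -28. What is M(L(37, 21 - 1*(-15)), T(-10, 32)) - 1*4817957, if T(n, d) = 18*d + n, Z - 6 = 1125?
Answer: -4817392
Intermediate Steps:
Z = 1131 (Z = 6 + 1125 = 1131)
T(n, d) = n + 18*d
M(V, X) = 1131 - X
M(L(37, 21 - 1*(-15)), T(-10, 32)) - 1*4817957 = (1131 - (-10 + 18*32)) - 1*4817957 = (1131 - (-10 + 576)) - 4817957 = (1131 - 1*566) - 4817957 = (1131 - 566) - 4817957 = 565 - 4817957 = -4817392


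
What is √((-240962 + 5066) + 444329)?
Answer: √208433 ≈ 456.54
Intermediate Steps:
√((-240962 + 5066) + 444329) = √(-235896 + 444329) = √208433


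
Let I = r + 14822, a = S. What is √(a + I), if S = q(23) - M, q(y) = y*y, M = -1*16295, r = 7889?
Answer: √39535 ≈ 198.83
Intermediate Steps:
M = -16295
q(y) = y²
S = 16824 (S = 23² - 1*(-16295) = 529 + 16295 = 16824)
a = 16824
I = 22711 (I = 7889 + 14822 = 22711)
√(a + I) = √(16824 + 22711) = √39535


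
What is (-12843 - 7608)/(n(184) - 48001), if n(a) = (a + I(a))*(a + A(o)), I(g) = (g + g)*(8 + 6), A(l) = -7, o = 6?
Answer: -20451/896471 ≈ -0.022813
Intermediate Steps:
I(g) = 28*g (I(g) = (2*g)*14 = 28*g)
n(a) = 29*a*(-7 + a) (n(a) = (a + 28*a)*(a - 7) = (29*a)*(-7 + a) = 29*a*(-7 + a))
(-12843 - 7608)/(n(184) - 48001) = (-12843 - 7608)/(29*184*(-7 + 184) - 48001) = -20451/(29*184*177 - 48001) = -20451/(944472 - 48001) = -20451/896471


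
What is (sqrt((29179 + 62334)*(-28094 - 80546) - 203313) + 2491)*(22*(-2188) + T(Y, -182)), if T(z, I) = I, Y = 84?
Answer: -120360138 - 48318*I*sqrt(9942175633) ≈ -1.2036e+8 - 4.8178e+9*I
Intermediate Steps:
(sqrt((29179 + 62334)*(-28094 - 80546) - 203313) + 2491)*(22*(-2188) + T(Y, -182)) = (sqrt((29179 + 62334)*(-28094 - 80546) - 203313) + 2491)*(22*(-2188) - 182) = (sqrt(91513*(-108640) - 203313) + 2491)*(-48136 - 182) = (sqrt(-9941972320 - 203313) + 2491)*(-48318) = (sqrt(-9942175633) + 2491)*(-48318) = (I*sqrt(9942175633) + 2491)*(-48318) = (2491 + I*sqrt(9942175633))*(-48318) = -120360138 - 48318*I*sqrt(9942175633)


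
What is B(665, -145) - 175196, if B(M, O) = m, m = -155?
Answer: -175351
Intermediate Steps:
B(M, O) = -155
B(665, -145) - 175196 = -155 - 175196 = -175351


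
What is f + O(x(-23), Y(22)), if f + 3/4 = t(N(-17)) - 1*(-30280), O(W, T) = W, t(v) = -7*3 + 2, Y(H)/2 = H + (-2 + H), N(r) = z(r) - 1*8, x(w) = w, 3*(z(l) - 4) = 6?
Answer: 120949/4 ≈ 30237.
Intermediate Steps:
z(l) = 6 (z(l) = 4 + (1/3)*6 = 4 + 2 = 6)
N(r) = -2 (N(r) = 6 - 1*8 = 6 - 8 = -2)
Y(H) = -4 + 4*H (Y(H) = 2*(H + (-2 + H)) = 2*(-2 + 2*H) = -4 + 4*H)
t(v) = -19 (t(v) = -21 + 2 = -19)
f = 121041/4 (f = -3/4 + (-19 - 1*(-30280)) = -3/4 + (-19 + 30280) = -3/4 + 30261 = 121041/4 ≈ 30260.)
f + O(x(-23), Y(22)) = 121041/4 - 23 = 120949/4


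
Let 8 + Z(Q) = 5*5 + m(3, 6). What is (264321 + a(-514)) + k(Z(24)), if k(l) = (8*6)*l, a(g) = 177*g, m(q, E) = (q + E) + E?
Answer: 174879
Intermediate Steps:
m(q, E) = q + 2*E (m(q, E) = (E + q) + E = q + 2*E)
Z(Q) = 32 (Z(Q) = -8 + (5*5 + (3 + 2*6)) = -8 + (25 + (3 + 12)) = -8 + (25 + 15) = -8 + 40 = 32)
k(l) = 48*l
(264321 + a(-514)) + k(Z(24)) = (264321 + 177*(-514)) + 48*32 = (264321 - 90978) + 1536 = 173343 + 1536 = 174879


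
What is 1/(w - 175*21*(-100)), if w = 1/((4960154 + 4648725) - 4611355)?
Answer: 4997524/1836590070001 ≈ 2.7211e-6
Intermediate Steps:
w = 1/4997524 (w = 1/(9608879 - 4611355) = 1/4997524 ≈ 2.0010e-7)
1/(w - 175*21*(-100)) = 1/(1/4997524 - 175*21*(-100)) = 1/(1/4997524 - 3675*(-100)) = 1/(1/4997524 + 367500) = 1/(1836590070001/4997524) = 4997524/1836590070001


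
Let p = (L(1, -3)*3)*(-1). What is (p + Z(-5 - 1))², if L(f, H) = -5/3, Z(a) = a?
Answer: 1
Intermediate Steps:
L(f, H) = -5/3 (L(f, H) = -5*⅓ = -5/3)
p = 5 (p = -5/3*3*(-1) = -5*(-1) = 5)
(p + Z(-5 - 1))² = (5 + (-5 - 1))² = (5 - 6)² = (-1)² = 1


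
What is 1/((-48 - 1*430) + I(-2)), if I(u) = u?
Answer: -1/480 ≈ -0.0020833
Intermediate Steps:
1/((-48 - 1*430) + I(-2)) = 1/((-48 - 1*430) - 2) = 1/((-48 - 430) - 2) = 1/(-478 - 2) = 1/(-480) = -1/480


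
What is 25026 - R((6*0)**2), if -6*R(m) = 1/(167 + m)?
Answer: 25076053/1002 ≈ 25026.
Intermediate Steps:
R(m) = -1/(6*(167 + m))
25026 - R((6*0)**2) = 25026 - (-1)/(1002 + 6*(6*0)**2) = 25026 - (-1)/(1002 + 6*0**2) = 25026 - (-1)/(1002 + 6*0) = 25026 - (-1)/(1002 + 0) = 25026 - (-1)/1002 = 25026 - 1*(-1/1002) = 25026 + 1/1002 = 25076053/1002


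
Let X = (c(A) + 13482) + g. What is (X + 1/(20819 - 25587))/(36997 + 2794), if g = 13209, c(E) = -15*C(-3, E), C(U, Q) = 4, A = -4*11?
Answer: 126976607/189723488 ≈ 0.66927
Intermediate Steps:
A = -44
c(E) = -60 (c(E) = -15*4 = -60)
X = 26631 (X = (-60 + 13482) + 13209 = 13422 + 13209 = 26631)
(X + 1/(20819 - 25587))/(36997 + 2794) = (26631 + 1/(20819 - 25587))/(36997 + 2794) = (26631 + 1/(-4768))/39791 = (26631 - 1/4768)*(1/39791) = (126976607/4768)*(1/39791) = 126976607/189723488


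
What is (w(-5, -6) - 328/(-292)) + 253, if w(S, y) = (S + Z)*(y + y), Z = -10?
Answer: 31691/73 ≈ 434.12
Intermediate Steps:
w(S, y) = 2*y*(-10 + S) (w(S, y) = (S - 10)*(y + y) = (-10 + S)*(2*y) = 2*y*(-10 + S))
(w(-5, -6) - 328/(-292)) + 253 = (2*(-6)*(-10 - 5) - 328/(-292)) + 253 = (2*(-6)*(-15) - 328*(-1/292)) + 253 = (180 + 82/73) + 253 = 13222/73 + 253 = 31691/73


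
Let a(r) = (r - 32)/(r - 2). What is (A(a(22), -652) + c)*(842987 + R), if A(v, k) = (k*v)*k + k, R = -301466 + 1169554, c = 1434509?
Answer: 2089744452875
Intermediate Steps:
a(r) = (-32 + r)/(-2 + r)
R = 868088
A(v, k) = k + v*k² (A(v, k) = v*k² + k = k + v*k²)
(A(a(22), -652) + c)*(842987 + R) = (-652*(1 - 652*(-32 + 22)/(-2 + 22)) + 1434509)*(842987 + 868088) = (-652*(1 - 652*(-10)/20) + 1434509)*1711075 = (-652*(1 - 163*(-10)/5) + 1434509)*1711075 = (-652*(1 - 652*(-½)) + 1434509)*1711075 = (-652*(1 + 326) + 1434509)*1711075 = (-652*327 + 1434509)*1711075 = (-213204 + 1434509)*1711075 = 1221305*1711075 = 2089744452875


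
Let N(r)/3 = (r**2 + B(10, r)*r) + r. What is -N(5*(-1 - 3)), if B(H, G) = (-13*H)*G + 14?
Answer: 155700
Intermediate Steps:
B(H, G) = 14 - 13*G*H (B(H, G) = -13*G*H + 14 = 14 - 13*G*H)
N(r) = 3*r + 3*r**2 + 3*r*(14 - 130*r) (N(r) = 3*((r**2 + (14 - 13*r*10)*r) + r) = 3*((r**2 + (14 - 130*r)*r) + r) = 3*((r**2 + r*(14 - 130*r)) + r) = 3*(r + r**2 + r*(14 - 130*r)) = 3*r + 3*r**2 + 3*r*(14 - 130*r))
-N(5*(-1 - 3)) = -9*5*(-1 - 3)*(5 - 215*(-1 - 3)) = -9*5*(-4)*(5 - 215*(-4)) = -9*(-20)*(5 - 43*(-20)) = -9*(-20)*(5 + 860) = -9*(-20)*865 = -1*(-155700) = 155700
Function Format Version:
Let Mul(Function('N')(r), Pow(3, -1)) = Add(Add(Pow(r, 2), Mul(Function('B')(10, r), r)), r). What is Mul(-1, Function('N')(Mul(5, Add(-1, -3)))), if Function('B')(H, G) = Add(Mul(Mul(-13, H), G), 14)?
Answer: 155700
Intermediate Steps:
Function('B')(H, G) = Add(14, Mul(-13, G, H)) (Function('B')(H, G) = Add(Mul(-13, G, H), 14) = Add(14, Mul(-13, G, H)))
Function('N')(r) = Add(Mul(3, r), Mul(3, Pow(r, 2)), Mul(3, r, Add(14, Mul(-130, r)))) (Function('N')(r) = Mul(3, Add(Add(Pow(r, 2), Mul(Add(14, Mul(-13, r, 10)), r)), r)) = Mul(3, Add(Add(Pow(r, 2), Mul(Add(14, Mul(-130, r)), r)), r)) = Mul(3, Add(Add(Pow(r, 2), Mul(r, Add(14, Mul(-130, r)))), r)) = Mul(3, Add(r, Pow(r, 2), Mul(r, Add(14, Mul(-130, r))))) = Add(Mul(3, r), Mul(3, Pow(r, 2)), Mul(3, r, Add(14, Mul(-130, r)))))
Mul(-1, Function('N')(Mul(5, Add(-1, -3)))) = Mul(-1, Mul(9, Mul(5, Add(-1, -3)), Add(5, Mul(-43, Mul(5, Add(-1, -3)))))) = Mul(-1, Mul(9, Mul(5, -4), Add(5, Mul(-43, Mul(5, -4))))) = Mul(-1, Mul(9, -20, Add(5, Mul(-43, -20)))) = Mul(-1, Mul(9, -20, Add(5, 860))) = Mul(-1, Mul(9, -20, 865)) = Mul(-1, -155700) = 155700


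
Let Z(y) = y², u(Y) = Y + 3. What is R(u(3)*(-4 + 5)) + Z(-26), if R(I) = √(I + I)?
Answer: 676 + 2*√3 ≈ 679.46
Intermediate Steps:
u(Y) = 3 + Y
R(I) = √2*√I (R(I) = √(2*I) = √2*√I)
R(u(3)*(-4 + 5)) + Z(-26) = √2*√((3 + 3)*(-4 + 5)) + (-26)² = √2*√(6*1) + 676 = √2*√6 + 676 = 2*√3 + 676 = 676 + 2*√3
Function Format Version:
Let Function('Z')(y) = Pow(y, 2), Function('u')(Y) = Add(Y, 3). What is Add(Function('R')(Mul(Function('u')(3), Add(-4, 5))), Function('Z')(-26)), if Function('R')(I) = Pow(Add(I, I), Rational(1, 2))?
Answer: Add(676, Mul(2, Pow(3, Rational(1, 2)))) ≈ 679.46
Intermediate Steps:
Function('u')(Y) = Add(3, Y)
Function('R')(I) = Mul(Pow(2, Rational(1, 2)), Pow(I, Rational(1, 2))) (Function('R')(I) = Pow(Mul(2, I), Rational(1, 2)) = Mul(Pow(2, Rational(1, 2)), Pow(I, Rational(1, 2))))
Add(Function('R')(Mul(Function('u')(3), Add(-4, 5))), Function('Z')(-26)) = Add(Mul(Pow(2, Rational(1, 2)), Pow(Mul(Add(3, 3), Add(-4, 5)), Rational(1, 2))), Pow(-26, 2)) = Add(Mul(Pow(2, Rational(1, 2)), Pow(Mul(6, 1), Rational(1, 2))), 676) = Add(Mul(Pow(2, Rational(1, 2)), Pow(6, Rational(1, 2))), 676) = Add(Mul(2, Pow(3, Rational(1, 2))), 676) = Add(676, Mul(2, Pow(3, Rational(1, 2))))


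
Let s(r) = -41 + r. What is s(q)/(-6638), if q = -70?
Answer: 111/6638 ≈ 0.016722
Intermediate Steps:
s(q)/(-6638) = (-41 - 70)/(-6638) = -111*(-1/6638) = 111/6638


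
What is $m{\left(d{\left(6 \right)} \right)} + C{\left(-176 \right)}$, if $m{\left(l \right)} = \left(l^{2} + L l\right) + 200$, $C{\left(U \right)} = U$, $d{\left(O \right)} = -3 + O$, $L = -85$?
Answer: $-222$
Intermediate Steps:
$m{\left(l \right)} = 200 + l^{2} - 85 l$ ($m{\left(l \right)} = \left(l^{2} - 85 l\right) + 200 = 200 + l^{2} - 85 l$)
$m{\left(d{\left(6 \right)} \right)} + C{\left(-176 \right)} = \left(200 + \left(-3 + 6\right)^{2} - 85 \left(-3 + 6\right)\right) - 176 = \left(200 + 3^{2} - 255\right) - 176 = \left(200 + 9 - 255\right) - 176 = -46 - 176 = -222$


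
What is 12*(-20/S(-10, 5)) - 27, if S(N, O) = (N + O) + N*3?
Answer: -141/7 ≈ -20.143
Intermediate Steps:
S(N, O) = O + 4*N (S(N, O) = (N + O) + 3*N = O + 4*N)
12*(-20/S(-10, 5)) - 27 = 12*(-20/(5 + 4*(-10))) - 27 = 12*(-20/(5 - 40)) - 27 = 12*(-20/(-35)) - 27 = 12*(-20*(-1/35)) - 27 = 12*(4/7) - 27 = 48/7 - 27 = -141/7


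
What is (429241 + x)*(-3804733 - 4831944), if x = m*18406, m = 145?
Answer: -26757384017147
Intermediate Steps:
x = 2668870 (x = 145*18406 = 2668870)
(429241 + x)*(-3804733 - 4831944) = (429241 + 2668870)*(-3804733 - 4831944) = 3098111*(-8636677) = -26757384017147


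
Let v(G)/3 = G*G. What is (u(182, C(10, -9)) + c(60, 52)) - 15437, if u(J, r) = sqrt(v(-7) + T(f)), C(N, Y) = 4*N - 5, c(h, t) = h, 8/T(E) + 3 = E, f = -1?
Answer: -15377 + sqrt(145) ≈ -15365.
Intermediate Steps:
T(E) = 8/(-3 + E)
C(N, Y) = -5 + 4*N
v(G) = 3*G**2 (v(G) = 3*(G*G) = 3*G**2)
u(J, r) = sqrt(145) (u(J, r) = sqrt(3*(-7)**2 + 8/(-3 - 1)) = sqrt(3*49 + 8/(-4)) = sqrt(147 + 8*(-1/4)) = sqrt(147 - 2) = sqrt(145))
(u(182, C(10, -9)) + c(60, 52)) - 15437 = (sqrt(145) + 60) - 15437 = (60 + sqrt(145)) - 15437 = -15377 + sqrt(145)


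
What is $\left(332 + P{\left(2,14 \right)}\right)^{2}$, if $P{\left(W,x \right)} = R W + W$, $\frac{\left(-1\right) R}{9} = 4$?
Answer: $68644$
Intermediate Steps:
$R = -36$ ($R = \left(-9\right) 4 = -36$)
$P{\left(W,x \right)} = - 35 W$ ($P{\left(W,x \right)} = - 36 W + W = - 35 W$)
$\left(332 + P{\left(2,14 \right)}\right)^{2} = \left(332 - 70\right)^{2} = 262^{2} = 68644$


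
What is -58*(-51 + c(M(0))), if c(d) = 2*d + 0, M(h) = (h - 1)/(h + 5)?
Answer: 14906/5 ≈ 2981.2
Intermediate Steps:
M(h) = (-1 + h)/(5 + h)
c(d) = 2*d
-58*(-51 + c(M(0))) = -58*(-51 + 2*((-1 + 0)/(5 + 0))) = -58*(-51 + 2*(-1/5)) = -58*(-51 + 2*((⅕)*(-1))) = -58*(-51 + 2*(-⅕)) = -58*(-51 - ⅖) = -58*(-257/5) = 14906/5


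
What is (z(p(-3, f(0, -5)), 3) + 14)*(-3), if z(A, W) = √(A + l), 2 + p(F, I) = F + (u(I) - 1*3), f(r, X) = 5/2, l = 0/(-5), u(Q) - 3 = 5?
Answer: -42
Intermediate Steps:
u(Q) = 8 (u(Q) = 3 + 5 = 8)
l = 0 (l = 0*(-⅕) = 0)
f(r, X) = 5/2 (f(r, X) = 5*(½) = 5/2)
p(F, I) = 3 + F (p(F, I) = -2 + (F + (8 - 1*3)) = -2 + (F + (8 - 3)) = -2 + (F + 5) = -2 + (5 + F) = 3 + F)
z(A, W) = √A (z(A, W) = √(A + 0) = √A)
(z(p(-3, f(0, -5)), 3) + 14)*(-3) = (√(3 - 3) + 14)*(-3) = (√0 + 14)*(-3) = (0 + 14)*(-3) = 14*(-3) = -42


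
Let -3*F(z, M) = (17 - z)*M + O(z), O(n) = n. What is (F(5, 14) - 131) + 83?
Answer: -317/3 ≈ -105.67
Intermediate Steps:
F(z, M) = -z/3 - M*(17 - z)/3 (F(z, M) = -((17 - z)*M + z)/3 = -(M*(17 - z) + z)/3 = -(z + M*(17 - z))/3 = -z/3 - M*(17 - z)/3)
(F(5, 14) - 131) + 83 = ((-17/3*14 - ⅓*5 + (⅓)*14*5) - 131) + 83 = ((-238/3 - 5/3 + 70/3) - 131) + 83 = (-173/3 - 131) + 83 = -566/3 + 83 = -317/3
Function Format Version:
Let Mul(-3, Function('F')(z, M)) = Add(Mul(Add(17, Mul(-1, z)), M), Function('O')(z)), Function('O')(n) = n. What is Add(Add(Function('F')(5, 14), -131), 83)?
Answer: Rational(-317, 3) ≈ -105.67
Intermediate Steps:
Function('F')(z, M) = Add(Mul(Rational(-1, 3), z), Mul(Rational(-1, 3), M, Add(17, Mul(-1, z)))) (Function('F')(z, M) = Mul(Rational(-1, 3), Add(Mul(Add(17, Mul(-1, z)), M), z)) = Mul(Rational(-1, 3), Add(Mul(M, Add(17, Mul(-1, z))), z)) = Mul(Rational(-1, 3), Add(z, Mul(M, Add(17, Mul(-1, z))))) = Add(Mul(Rational(-1, 3), z), Mul(Rational(-1, 3), M, Add(17, Mul(-1, z)))))
Add(Add(Function('F')(5, 14), -131), 83) = Add(Add(Add(Mul(Rational(-17, 3), 14), Mul(Rational(-1, 3), 5), Mul(Rational(1, 3), 14, 5)), -131), 83) = Add(Add(Add(Rational(-238, 3), Rational(-5, 3), Rational(70, 3)), -131), 83) = Add(Add(Rational(-173, 3), -131), 83) = Add(Rational(-566, 3), 83) = Rational(-317, 3)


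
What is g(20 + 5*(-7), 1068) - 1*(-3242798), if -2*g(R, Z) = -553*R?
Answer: 6477301/2 ≈ 3.2387e+6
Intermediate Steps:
g(R, Z) = 553*R/2 (g(R, Z) = -(-553)*R/2 = 553*R/2)
g(20 + 5*(-7), 1068) - 1*(-3242798) = 553*(20 + 5*(-7))/2 - 1*(-3242798) = 553*(20 - 35)/2 + 3242798 = (553/2)*(-15) + 3242798 = -8295/2 + 3242798 = 6477301/2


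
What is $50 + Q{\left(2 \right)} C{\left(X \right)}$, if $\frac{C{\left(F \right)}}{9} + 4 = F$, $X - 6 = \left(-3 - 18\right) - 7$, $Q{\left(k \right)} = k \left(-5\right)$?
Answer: $2390$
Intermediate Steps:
$Q{\left(k \right)} = - 5 k$
$X = -22$ ($X = 6 - 28 = -22$)
$C{\left(F \right)} = -36 + 9 F$
$50 + Q{\left(2 \right)} C{\left(X \right)} = 50 + \left(-5\right) 2 \left(-36 + 9 \left(-22\right)\right) = 50 - 10 \left(-36 - 198\right) = 50 - -2340 = 50 + 2340 = 2390$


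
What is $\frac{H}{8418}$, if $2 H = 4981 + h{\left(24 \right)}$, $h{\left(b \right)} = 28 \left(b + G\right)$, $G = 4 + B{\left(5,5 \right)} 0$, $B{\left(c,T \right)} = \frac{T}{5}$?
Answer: $\frac{5765}{16836} \approx 0.34242$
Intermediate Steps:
$B{\left(c,T \right)} = \frac{T}{5}$ ($B{\left(c,T \right)} = T \frac{1}{5} = \frac{T}{5}$)
$G = 4$ ($G = 4 + \frac{1}{5} \cdot 5 \cdot 0 = 4 + 1 \cdot 0 = 4 + 0 = 4$)
$h{\left(b \right)} = 112 + 28 b$ ($h{\left(b \right)} = 28 \left(b + 4\right) = 28 \left(4 + b\right) = 112 + 28 b$)
$H = \frac{5765}{2}$ ($H = \frac{4981 + \left(112 + 28 \cdot 24\right)}{2} = \frac{4981 + \left(112 + 672\right)}{2} = \frac{4981 + 784}{2} = \frac{1}{2} \cdot 5765 = \frac{5765}{2} \approx 2882.5$)
$\frac{H}{8418} = \frac{5765}{2 \cdot 8418} = \frac{5765}{2} \cdot \frac{1}{8418} = \frac{5765}{16836}$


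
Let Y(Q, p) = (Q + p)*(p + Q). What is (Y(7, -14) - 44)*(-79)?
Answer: -395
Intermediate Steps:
Y(Q, p) = (Q + p)² (Y(Q, p) = (Q + p)*(Q + p) = (Q + p)²)
(Y(7, -14) - 44)*(-79) = ((7 - 14)² - 44)*(-79) = ((-7)² - 44)*(-79) = (49 - 44)*(-79) = 5*(-79) = -395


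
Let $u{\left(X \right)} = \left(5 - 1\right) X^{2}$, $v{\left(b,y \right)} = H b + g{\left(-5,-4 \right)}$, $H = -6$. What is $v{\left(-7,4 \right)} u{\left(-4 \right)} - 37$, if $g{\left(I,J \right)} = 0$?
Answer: $2651$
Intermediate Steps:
$v{\left(b,y \right)} = - 6 b$ ($v{\left(b,y \right)} = - 6 b + 0 = - 6 b$)
$u{\left(X \right)} = 4 X^{2}$
$v{\left(-7,4 \right)} u{\left(-4 \right)} - 37 = \left(-6\right) \left(-7\right) 4 \left(-4\right)^{2} - 37 = 42 \cdot 4 \cdot 16 - 37 = 42 \cdot 64 - 37 = 2688 - 37 = 2651$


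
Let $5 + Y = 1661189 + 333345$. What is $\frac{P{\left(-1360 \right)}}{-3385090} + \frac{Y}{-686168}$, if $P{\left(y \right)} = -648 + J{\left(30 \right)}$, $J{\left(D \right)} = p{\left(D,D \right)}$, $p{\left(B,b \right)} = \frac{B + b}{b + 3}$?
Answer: $- \frac{37131692308283}{12775072393160} \approx -2.9066$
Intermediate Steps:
$p{\left(B,b \right)} = \frac{B + b}{3 + b}$
$J{\left(D \right)} = \frac{2 D}{3 + D}$ ($J{\left(D \right)} = \frac{D + D}{3 + D} = \frac{2 D}{3 + D}$)
$Y = 1994529$ ($Y = -5 + \left(1661189 + 333345\right) = -5 + 1994534 = 1994529$)
$P{\left(y \right)} = - \frac{7108}{11}$ ($P{\left(y \right)} = -648 + 2 \cdot 30 \frac{1}{3 + 30} = -648 + 2 \cdot 30 \cdot \frac{1}{33} = -648 + \frac{20}{11} = - \frac{7108}{11}$)
$\frac{P{\left(-1360 \right)}}{-3385090} + \frac{Y}{-686168} = - \frac{7108}{11 \left(-3385090\right)} + \frac{1994529}{-686168} = \left(- \frac{7108}{11}\right) \left(- \frac{1}{3385090}\right) + 1994529 \left(- \frac{1}{686168}\right) = \frac{3554}{18617995} - \frac{1994529}{686168} = - \frac{37131692308283}{12775072393160}$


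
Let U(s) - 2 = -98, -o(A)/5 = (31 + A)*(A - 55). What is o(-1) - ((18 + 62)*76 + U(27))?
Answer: 2416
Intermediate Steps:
o(A) = -5*(-55 + A)*(31 + A) (o(A) = -5*(31 + A)*(A - 55) = -5*(31 + A)*(-55 + A) = -5*(-55 + A)*(31 + A))
U(s) = -96 (U(s) = 2 - 98 = -96)
o(-1) - ((18 + 62)*76 + U(27)) = (8525 - 5*(-1)² + 120*(-1)) - ((18 + 62)*76 - 96) = (8525 - 5*1 - 120) - (80*76 - 96) = (8525 - 5 - 120) - (6080 - 96) = 8400 - 1*5984 = 8400 - 5984 = 2416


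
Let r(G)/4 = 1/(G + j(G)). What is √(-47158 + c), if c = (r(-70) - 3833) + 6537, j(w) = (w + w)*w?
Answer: 2*I*√263036816105/4865 ≈ 210.84*I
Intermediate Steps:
j(w) = 2*w² (j(w) = (2*w)*w = 2*w²)
r(G) = 4/(G + 2*G²)
c = 13154962/4865 (c = (4/(-70*(1 + 2*(-70))) - 3833) + 6537 = (4*(-1/70)/(1 - 140) - 3833) + 6537 = (4*(-1/70)/(-139) - 3833) + 6537 = (4*(-1/70)*(-1/139) - 3833) + 6537 = (2/4865 - 3833) + 6537 = -18647543/4865 + 6537 = 13154962/4865 ≈ 2704.0)
√(-47158 + c) = √(-47158 + 13154962/4865) = √(-216268708/4865) = 2*I*√263036816105/4865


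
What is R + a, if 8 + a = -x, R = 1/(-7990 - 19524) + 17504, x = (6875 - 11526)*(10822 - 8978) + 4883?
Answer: 236319314297/27514 ≈ 8.5891e+6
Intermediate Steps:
x = -8571561 (x = -4651*1844 + 4883 = -8576444 + 4883 = -8571561)
R = 481605055/27514 (R = 1/(-27514) + 17504 = -1/27514 + 17504 = 481605055/27514 ≈ 17504.)
a = 8571553 (a = -8 - 1*(-8571561) = -8 + 8571561 = 8571553)
R + a = 481605055/27514 + 8571553 = 236319314297/27514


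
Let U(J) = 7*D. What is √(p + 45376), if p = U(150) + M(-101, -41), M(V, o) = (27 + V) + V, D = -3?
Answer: 6*√1255 ≈ 212.56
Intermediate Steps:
U(J) = -21 (U(J) = 7*(-3) = -21)
M(V, o) = 27 + 2*V
p = -196 (p = -21 + (27 + 2*(-101)) = -21 + (27 - 202) = -21 - 175 = -196)
√(p + 45376) = √(-196 + 45376) = √45180 = 6*√1255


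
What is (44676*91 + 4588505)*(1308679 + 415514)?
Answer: 14921202430053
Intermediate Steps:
(44676*91 + 4588505)*(1308679 + 415514) = (4065516 + 4588505)*1724193 = 8654021*1724193 = 14921202430053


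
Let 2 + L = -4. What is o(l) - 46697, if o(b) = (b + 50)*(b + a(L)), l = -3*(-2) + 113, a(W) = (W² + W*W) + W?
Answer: -15432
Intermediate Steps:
L = -6 (L = -2 - 4 = -6)
a(W) = W + 2*W² (a(W) = (W² + W²) + W = 2*W² + W = W + 2*W²)
l = 119 (l = 6 + 113 = 119)
o(b) = (50 + b)*(66 + b) (o(b) = (b + 50)*(b - 6*(1 + 2*(-6))) = (50 + b)*(b - 6*(1 - 12)) = (50 + b)*(b - 6*(-11)) = (50 + b)*(b + 66) = (50 + b)*(66 + b))
o(l) - 46697 = (3300 + 119² + 116*119) - 46697 = (3300 + 14161 + 13804) - 46697 = 31265 - 46697 = -15432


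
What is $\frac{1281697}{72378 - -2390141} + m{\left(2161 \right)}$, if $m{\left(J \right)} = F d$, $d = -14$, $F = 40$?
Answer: $- \frac{1377728943}{2462519} \approx -559.48$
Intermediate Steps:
$m{\left(J \right)} = -560$ ($m{\left(J \right)} = 40 \left(-14\right) = -560$)
$\frac{1281697}{72378 - -2390141} + m{\left(2161 \right)} = \frac{1281697}{72378 - -2390141} - 560 = \frac{1281697}{72378 + 2390141} - 560 = \frac{1281697}{2462519} - 560 = - \frac{1377728943}{2462519}$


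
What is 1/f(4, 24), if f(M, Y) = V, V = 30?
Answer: 1/30 ≈ 0.033333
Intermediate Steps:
f(M, Y) = 30
1/f(4, 24) = 1/30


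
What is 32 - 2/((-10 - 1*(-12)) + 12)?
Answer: 223/7 ≈ 31.857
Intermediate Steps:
32 - 2/((-10 - 1*(-12)) + 12) = 32 - 2/((-10 + 12) + 12) = 32 - 2/(2 + 12) = 32 - 2/14 = 32 + (1/14)*(-2) = 32 - 1/7 = 223/7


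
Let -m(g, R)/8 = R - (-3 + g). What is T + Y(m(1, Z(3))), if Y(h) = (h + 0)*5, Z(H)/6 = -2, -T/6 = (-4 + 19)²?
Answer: -950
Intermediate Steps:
T = -1350 (T = -6*(-4 + 19)² = -6*15² = -6*225 = -1350)
Z(H) = -12 (Z(H) = 6*(-2) = -12)
m(g, R) = -24 - 8*R + 8*g (m(g, R) = -8*(R - (-3 + g)) = -8*(R + (3 - g)) = -8*(3 + R - g) = -24 - 8*R + 8*g)
Y(h) = 5*h (Y(h) = h*5 = 5*h)
T + Y(m(1, Z(3))) = -1350 + 5*(-24 - 8*(-12) + 8*1) = -1350 + 5*(-24 + 96 + 8) = -1350 + 5*80 = -1350 + 400 = -950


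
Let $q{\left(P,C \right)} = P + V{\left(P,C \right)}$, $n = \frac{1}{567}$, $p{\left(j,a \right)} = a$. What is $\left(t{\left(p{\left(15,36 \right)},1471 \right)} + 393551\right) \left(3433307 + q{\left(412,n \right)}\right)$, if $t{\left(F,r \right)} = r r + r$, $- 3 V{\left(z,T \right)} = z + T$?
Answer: $\frac{14945096705855282}{1701} \approx 8.7861 \cdot 10^{12}$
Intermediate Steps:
$V{\left(z,T \right)} = - \frac{T}{3} - \frac{z}{3}$ ($V{\left(z,T \right)} = - \frac{z + T}{3} = - \frac{T + z}{3} = - \frac{T}{3} - \frac{z}{3}$)
$t{\left(F,r \right)} = r + r^{2}$ ($t{\left(F,r \right)} = r^{2} + r = r + r^{2}$)
$n = \frac{1}{567} \approx 0.0017637$
$q{\left(P,C \right)} = - \frac{C}{3} + \frac{2 P}{3}$ ($q{\left(P,C \right)} = P - \left(\frac{C}{3} + \frac{P}{3}\right) = - \frac{C}{3} + \frac{2 P}{3}$)
$\left(t{\left(p{\left(15,36 \right)},1471 \right)} + 393551\right) \left(3433307 + q{\left(412,n \right)}\right) = \left(1471 \left(1 + 1471\right) + 393551\right) \left(3433307 + \left(\left(- \frac{1}{3}\right) \frac{1}{567} + \frac{2}{3} \cdot 412\right)\right) = \left(1471 \cdot 1472 + 393551\right) \left(3433307 + \left(- \frac{1}{1701} + \frac{824}{3}\right)\right) = \left(2165312 + 393551\right) \left(3433307 + \frac{467207}{1701}\right) = 2558863 \cdot \frac{5840522414}{1701} = \frac{14945096705855282}{1701}$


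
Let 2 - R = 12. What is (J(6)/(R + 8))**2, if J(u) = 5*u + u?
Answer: 324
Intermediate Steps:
J(u) = 6*u
R = -10 (R = 2 - 1*12 = 2 - 12 = -10)
(J(6)/(R + 8))**2 = ((6*6)/(-10 + 8))**2 = (36/(-2))**2 = (36*(-1/2))**2 = (-18)**2 = 324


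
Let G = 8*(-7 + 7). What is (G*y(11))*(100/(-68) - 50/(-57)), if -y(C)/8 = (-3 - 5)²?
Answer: 0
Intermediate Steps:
G = 0 (G = 8*0 = 0)
y(C) = -512 (y(C) = -8*(-3 - 5)² = -8*(-8)² = -8*64 = -512)
(G*y(11))*(100/(-68) - 50/(-57)) = (0*(-512))*(100/(-68) - 50/(-57)) = 0*(100*(-1/68) - 50*(-1/57)) = 0*(-25/17 + 50/57) = 0*(-575/969) = 0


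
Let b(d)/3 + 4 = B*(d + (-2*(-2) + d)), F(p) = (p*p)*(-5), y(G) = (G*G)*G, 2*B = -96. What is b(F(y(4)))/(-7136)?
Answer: -1474413/1784 ≈ -826.46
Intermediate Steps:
B = -48 (B = (½)*(-96) = -48)
y(G) = G³ (y(G) = G²*G = G³)
F(p) = -5*p² (F(p) = p²*(-5) = -5*p²)
b(d) = -588 - 288*d (b(d) = -12 + 3*(-48*(d + (-2*(-2) + d))) = -12 + 3*(-48*(d + (4 + d))) = -12 + 3*(-48*(4 + 2*d)) = -12 + 3*(-192 - 96*d) = -12 + (-576 - 288*d) = -588 - 288*d)
b(F(y(4)))/(-7136) = (-588 - (-1440)*(4³)²)/(-7136) = (-588 - (-1440)*64²)*(-1/7136) = (-588 - (-1440)*4096)*(-1/7136) = (-588 - 288*(-20480))*(-1/7136) = (-588 + 5898240)*(-1/7136) = 5897652*(-1/7136) = -1474413/1784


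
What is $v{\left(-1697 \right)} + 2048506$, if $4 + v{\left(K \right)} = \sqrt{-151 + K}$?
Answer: $2048502 + 2 i \sqrt{462} \approx 2.0485 \cdot 10^{6} + 42.988 i$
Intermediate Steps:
$v{\left(K \right)} = -4 + \sqrt{-151 + K}$
$v{\left(-1697 \right)} + 2048506 = \left(-4 + \sqrt{-151 - 1697}\right) + 2048506 = \left(-4 + \sqrt{-1848}\right) + 2048506 = \left(-4 + 2 i \sqrt{462}\right) + 2048506 = 2048502 + 2 i \sqrt{462}$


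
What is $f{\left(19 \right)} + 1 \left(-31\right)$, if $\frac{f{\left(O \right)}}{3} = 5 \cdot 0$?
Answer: $-31$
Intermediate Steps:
$f{\left(O \right)} = 0$ ($f{\left(O \right)} = 3 \cdot 5 \cdot 0 = 3 \cdot 0 = 0$)
$f{\left(19 \right)} + 1 \left(-31\right) = 0 + 1 \left(-31\right) = 0 - 31 = -31$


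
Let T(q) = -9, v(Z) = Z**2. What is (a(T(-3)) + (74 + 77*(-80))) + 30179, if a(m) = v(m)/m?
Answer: 24084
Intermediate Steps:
a(m) = m (a(m) = m**2/m = m)
(a(T(-3)) + (74 + 77*(-80))) + 30179 = (-9 + (74 + 77*(-80))) + 30179 = (-9 + (74 - 6160)) + 30179 = (-9 - 6086) + 30179 = -6095 + 30179 = 24084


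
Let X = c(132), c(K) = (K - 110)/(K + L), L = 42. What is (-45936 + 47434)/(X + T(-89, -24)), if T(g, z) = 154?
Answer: 130326/13409 ≈ 9.7193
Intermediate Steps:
c(K) = (-110 + K)/(42 + K) (c(K) = (K - 110)/(K + 42) = (-110 + K)/(42 + K))
X = 11/87 (X = (-110 + 132)/(42 + 132) = 22/174 = (1/174)*22 = 11/87 ≈ 0.12644)
(-45936 + 47434)/(X + T(-89, -24)) = (-45936 + 47434)/(11/87 + 154) = 1498/(13409/87) = 1498*(87/13409) = 130326/13409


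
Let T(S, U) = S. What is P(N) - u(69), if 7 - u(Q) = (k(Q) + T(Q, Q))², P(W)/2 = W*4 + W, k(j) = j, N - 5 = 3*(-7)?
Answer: 18877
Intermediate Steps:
N = -16 (N = 5 + 3*(-7) = 5 - 21 = -16)
P(W) = 10*W (P(W) = 2*(W*4 + W) = 2*(4*W + W) = 2*(5*W) = 10*W)
u(Q) = 7 - 4*Q² (u(Q) = 7 - (Q + Q)² = 7 - (2*Q)² = 7 - 4*Q²)
P(N) - u(69) = 10*(-16) - (7 - 4*69²) = -160 - (7 - 4*4761) = -160 - (7 - 19044) = -160 - 1*(-19037) = -160 + 19037 = 18877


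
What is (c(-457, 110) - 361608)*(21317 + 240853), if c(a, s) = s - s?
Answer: -94802769360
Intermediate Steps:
c(a, s) = 0
(c(-457, 110) - 361608)*(21317 + 240853) = (0 - 361608)*(21317 + 240853) = -361608*262170 = -94802769360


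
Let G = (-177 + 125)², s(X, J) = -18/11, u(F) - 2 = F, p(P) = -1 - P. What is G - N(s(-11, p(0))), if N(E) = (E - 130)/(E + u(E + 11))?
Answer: 290776/107 ≈ 2717.5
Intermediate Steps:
u(F) = 2 + F
s(X, J) = -18/11 (s(X, J) = -18*1/11 = -18/11)
N(E) = (-130 + E)/(13 + 2*E) (N(E) = (E - 130)/(E + (2 + (E + 11))) = (-130 + E)/(E + (2 + (11 + E))) = (-130 + E)/(E + (13 + E)) = (-130 + E)/(13 + 2*E))
G = 2704 (G = (-52)² = 2704)
G - N(s(-11, p(0))) = 2704 - (-130 - 18/11)/(13 + 2*(-18/11)) = 2704 - (-1448)/((13 - 36/11)*11) = 2704 - (-1448)/(107/11*11) = 2704 - 11*(-1448)/(107*11) = 2704 - 1*(-1448/107) = 2704 + 1448/107 = 290776/107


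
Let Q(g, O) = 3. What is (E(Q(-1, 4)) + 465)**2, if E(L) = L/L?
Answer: 217156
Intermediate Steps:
E(L) = 1
(E(Q(-1, 4)) + 465)**2 = (1 + 465)**2 = 466**2 = 217156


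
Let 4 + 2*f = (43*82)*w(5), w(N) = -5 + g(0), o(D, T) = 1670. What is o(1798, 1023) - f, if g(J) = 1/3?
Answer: 29698/3 ≈ 9899.3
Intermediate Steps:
g(J) = ⅓
w(N) = -14/3 (w(N) = -5 + ⅓ = -14/3)
f = -24688/3 (f = -2 + ((43*82)*(-14/3))/2 = -2 + (3526*(-14/3))/2 = -2 + (½)*(-49364/3) = -2 - 24682/3 = -24688/3 ≈ -8229.3)
o(1798, 1023) - f = 1670 - 1*(-24688/3) = 1670 + 24688/3 = 29698/3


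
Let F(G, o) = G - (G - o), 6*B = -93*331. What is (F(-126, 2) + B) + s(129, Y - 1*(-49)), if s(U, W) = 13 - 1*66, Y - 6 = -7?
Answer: -10363/2 ≈ -5181.5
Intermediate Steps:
Y = -1 (Y = 6 - 7 = -1)
s(U, W) = -53 (s(U, W) = 13 - 66 = -53)
B = -10261/2 (B = (-93*331)/6 = (⅙)*(-30783) = -10261/2 ≈ -5130.5)
F(G, o) = o (F(G, o) = G + (o - G) = o)
(F(-126, 2) + B) + s(129, Y - 1*(-49)) = (2 - 10261/2) - 53 = -10257/2 - 53 = -10363/2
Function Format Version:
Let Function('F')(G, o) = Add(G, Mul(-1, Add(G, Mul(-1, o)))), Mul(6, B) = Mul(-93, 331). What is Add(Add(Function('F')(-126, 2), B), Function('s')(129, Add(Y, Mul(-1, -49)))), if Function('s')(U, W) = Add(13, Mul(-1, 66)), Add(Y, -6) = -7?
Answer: Rational(-10363, 2) ≈ -5181.5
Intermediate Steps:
Y = -1 (Y = Add(6, -7) = -1)
Function('s')(U, W) = -53 (Function('s')(U, W) = Add(13, -66) = -53)
B = Rational(-10261, 2) (B = Mul(Rational(1, 6), Mul(-93, 331)) = Mul(Rational(1, 6), -30783) = Rational(-10261, 2) ≈ -5130.5)
Function('F')(G, o) = o (Function('F')(G, o) = Add(G, Add(o, Mul(-1, G))) = o)
Add(Add(Function('F')(-126, 2), B), Function('s')(129, Add(Y, Mul(-1, -49)))) = Add(Add(2, Rational(-10261, 2)), -53) = Add(Rational(-10257, 2), -53) = Rational(-10363, 2)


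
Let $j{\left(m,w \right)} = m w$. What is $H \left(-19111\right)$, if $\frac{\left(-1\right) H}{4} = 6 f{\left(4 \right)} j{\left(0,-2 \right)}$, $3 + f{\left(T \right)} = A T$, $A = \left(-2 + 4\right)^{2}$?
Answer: $0$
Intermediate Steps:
$A = 4$ ($A = 2^{2} = 4$)
$f{\left(T \right)} = -3 + 4 T$
$H = 0$ ($H = - 4 \cdot 6 \left(-3 + 4 \cdot 4\right) 0 \left(-2\right) = - 4 \cdot 6 \left(-3 + 16\right) 0 = - 4 \cdot 6 \cdot 13 \cdot 0 = - 4 \cdot 78 \cdot 0 = \left(-4\right) 0 = 0$)
$H \left(-19111\right) = 0 \left(-19111\right) = 0$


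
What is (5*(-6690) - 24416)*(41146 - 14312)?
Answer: -1552776244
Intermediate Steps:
(5*(-6690) - 24416)*(41146 - 14312) = (-33450 - 24416)*26834 = -57866*26834 = -1552776244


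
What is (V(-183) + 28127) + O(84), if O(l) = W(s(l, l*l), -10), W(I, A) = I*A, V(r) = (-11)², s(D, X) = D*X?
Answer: -5898792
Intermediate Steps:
V(r) = 121
W(I, A) = A*I
O(l) = -10*l³ (O(l) = -10*l*l*l = -10*l*l² = -10*l³)
(V(-183) + 28127) + O(84) = (121 + 28127) - 10*84³ = 28248 - 10*592704 = 28248 - 5927040 = -5898792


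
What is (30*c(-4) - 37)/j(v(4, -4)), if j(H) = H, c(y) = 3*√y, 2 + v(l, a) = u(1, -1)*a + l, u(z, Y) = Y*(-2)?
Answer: 37/6 - 30*I ≈ 6.1667 - 30.0*I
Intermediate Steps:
u(z, Y) = -2*Y
v(l, a) = -2 + l + 2*a (v(l, a) = -2 + ((-2*(-1))*a + l) = -2 + (2*a + l) = -2 + (l + 2*a) = -2 + l + 2*a)
(30*c(-4) - 37)/j(v(4, -4)) = (30*(3*√(-4)) - 37)/(-2 + 4 + 2*(-4)) = (30*(3*(2*I)) - 37)/(-2 + 4 - 8) = (30*(6*I) - 37)/(-6) = (180*I - 37)*(-⅙) = (-37 + 180*I)*(-⅙) = 37/6 - 30*I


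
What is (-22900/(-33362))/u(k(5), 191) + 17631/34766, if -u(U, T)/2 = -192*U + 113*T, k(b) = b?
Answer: 6065081173603/11959930335458 ≈ 0.50712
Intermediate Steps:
u(U, T) = -226*T + 384*U (u(U, T) = -2*(-192*U + 113*T) = -226*T + 384*U)
(-22900/(-33362))/u(k(5), 191) + 17631/34766 = (-22900/(-33362))/(-226*191 + 384*5) + 17631/34766 = (-22900*(-1/33362))/(-43166 + 1920) + 17631*(1/34766) = (11450/16681)/(-41246) + 17631/34766 = (11450/16681)*(-1/41246) + 17631/34766 = -5725/344012263 + 17631/34766 = 6065081173603/11959930335458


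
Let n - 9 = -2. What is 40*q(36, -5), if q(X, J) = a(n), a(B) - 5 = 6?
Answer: 440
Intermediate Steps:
n = 7 (n = 9 - 2 = 7)
a(B) = 11 (a(B) = 5 + 6 = 11)
q(X, J) = 11
40*q(36, -5) = 40*11 = 440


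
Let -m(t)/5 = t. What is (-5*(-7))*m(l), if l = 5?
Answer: -875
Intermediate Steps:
m(t) = -5*t
(-5*(-7))*m(l) = (-5*(-7))*(-5*5) = 35*(-25) = -875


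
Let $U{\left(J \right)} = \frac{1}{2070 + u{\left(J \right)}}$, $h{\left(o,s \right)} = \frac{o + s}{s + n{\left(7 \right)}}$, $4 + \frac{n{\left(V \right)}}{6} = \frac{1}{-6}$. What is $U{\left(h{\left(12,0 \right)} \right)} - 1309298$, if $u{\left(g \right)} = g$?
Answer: $- \frac{67740459899}{51738} \approx -1.3093 \cdot 10^{6}$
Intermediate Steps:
$n{\left(V \right)} = -25$ ($n{\left(V \right)} = -24 + \frac{6}{-6} = -24 + 6 \left(- \frac{1}{6}\right) = -24 - 1 = -25$)
$h{\left(o,s \right)} = \frac{o + s}{-25 + s}$ ($h{\left(o,s \right)} = \frac{o + s}{s - 25} = \frac{o + s}{-25 + s}$)
$U{\left(J \right)} = \frac{1}{2070 + J}$
$U{\left(h{\left(12,0 \right)} \right)} - 1309298 = \frac{1}{2070 + \frac{12 + 0}{-25 + 0}} - 1309298 = \frac{1}{2070 + \frac{1}{-25} \cdot 12} - 1309298 = \frac{1}{2070 - \frac{12}{25}} - 1309298 = \frac{1}{\frac{51738}{25}} - 1309298 = \frac{25}{51738} - 1309298 = - \frac{67740459899}{51738}$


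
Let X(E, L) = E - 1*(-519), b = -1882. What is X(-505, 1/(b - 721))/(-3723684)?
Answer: -7/1861842 ≈ -3.7597e-6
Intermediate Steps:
X(E, L) = 519 + E (X(E, L) = E + 519 = 519 + E)
X(-505, 1/(b - 721))/(-3723684) = (519 - 505)/(-3723684) = 14*(-1/3723684) = -7/1861842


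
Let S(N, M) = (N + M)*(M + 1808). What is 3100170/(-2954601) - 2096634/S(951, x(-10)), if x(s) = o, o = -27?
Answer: -48275611421/20778723966 ≈ -2.3233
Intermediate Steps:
x(s) = -27
S(N, M) = (1808 + M)*(M + N) (S(N, M) = (M + N)*(1808 + M) = (1808 + M)*(M + N))
3100170/(-2954601) - 2096634/S(951, x(-10)) = 3100170/(-2954601) - 2096634/((-27)² + 1808*(-27) + 1808*951 - 27*951) = 3100170*(-1/2954601) - 2096634/(729 - 48816 + 1719408 - 25677) = -1033390/984867 - 2096634/1645644 = -1033390/984867 - 2096634*1/1645644 = -1033390/984867 - 349439/274274 = -48275611421/20778723966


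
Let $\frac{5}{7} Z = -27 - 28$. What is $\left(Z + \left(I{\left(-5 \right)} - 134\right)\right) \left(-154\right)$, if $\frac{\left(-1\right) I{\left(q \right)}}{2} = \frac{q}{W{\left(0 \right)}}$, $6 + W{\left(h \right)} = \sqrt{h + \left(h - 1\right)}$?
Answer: $\frac{1211518}{37} + \frac{1540 i}{37} \approx 32744.0 + 41.622 i$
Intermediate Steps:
$W{\left(h \right)} = -6 + \sqrt{-1 + 2 h}$ ($W{\left(h \right)} = -6 + \sqrt{h + \left(h - 1\right)} = -6 + \sqrt{h + \left(-1 + h\right)} = -6 + \sqrt{-1 + 2 h}$)
$Z = -77$ ($Z = \frac{7 \left(-27 - 28\right)}{5} = \frac{7}{5} \left(-55\right) = -77$)
$I{\left(q \right)} = - \frac{2 q \left(-6 - i\right)}{37}$ ($I{\left(q \right)} = - 2 \frac{q}{-6 + \sqrt{-1 + 2 \cdot 0}} = - 2 \frac{q}{-6 + \sqrt{-1 + 0}} = - 2 \frac{q}{-6 + \sqrt{-1}} = - 2 \frac{q}{-6 + i} = - 2 q \frac{-6 - i}{37} = - 2 \frac{q \left(-6 - i\right)}{37} = - \frac{2 q \left(-6 - i\right)}{37}$)
$\left(Z + \left(I{\left(-5 \right)} - 134\right)\right) \left(-154\right) = \left(-77 - \left(134 + \frac{10 \left(6 + i\right)}{37}\right)\right) \left(-154\right) = \left(-77 - \left(\frac{5018}{37} + \frac{10 i}{37}\right)\right) \left(-154\right) = \left(- \frac{7867}{37} - \frac{10 i}{37}\right) \left(-154\right) = \frac{1211518}{37} + \frac{1540 i}{37}$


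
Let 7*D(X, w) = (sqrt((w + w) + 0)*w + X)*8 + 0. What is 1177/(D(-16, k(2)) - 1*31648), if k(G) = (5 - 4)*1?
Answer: -57071553/1535466524 - 8239*sqrt(2)/6141866096 ≈ -0.037171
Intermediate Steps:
k(G) = 1 (k(G) = 1*1 = 1)
D(X, w) = 8*X/7 + 8*sqrt(2)*w**(3/2)/7 (D(X, w) = ((sqrt((w + w) + 0)*w + X)*8 + 0)/7 = ((sqrt(2*w + 0)*w + X)*8 + 0)/7 = ((sqrt(2*w)*w + X)*8 + 0)/7 = (((sqrt(2)*sqrt(w))*w + X)*8 + 0)/7 = ((sqrt(2)*w**(3/2) + X)*8 + 0)/7 = ((X + sqrt(2)*w**(3/2))*8 + 0)/7 = ((8*X + 8*sqrt(2)*w**(3/2)) + 0)/7 = (8*X + 8*sqrt(2)*w**(3/2))/7 = 8*X/7 + 8*sqrt(2)*w**(3/2)/7)
1177/(D(-16, k(2)) - 1*31648) = 1177/(((8/7)*(-16) + 8*sqrt(2)*1**(3/2)/7) - 1*31648) = 1177/((-128/7 + (8/7)*sqrt(2)*1) - 31648) = 1177/((-128/7 + 8*sqrt(2)/7) - 31648) = 1177/(-221664/7 + 8*sqrt(2)/7)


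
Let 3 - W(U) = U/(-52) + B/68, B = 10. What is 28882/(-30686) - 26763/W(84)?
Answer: -181524642353/30302425 ≈ -5990.4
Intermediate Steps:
W(U) = 97/34 + U/52 (W(U) = 3 - (U/(-52) + 10/68) = 3 - (U*(-1/52) + 10*(1/68)) = 3 - (-U/52 + 5/34) = 3 - (5/34 - U/52) = 3 + (-5/34 + U/52) = 97/34 + U/52)
28882/(-30686) - 26763/W(84) = 28882/(-30686) - 26763/(97/34 + (1/52)*84) = 28882*(-1/30686) - 26763/(97/34 + 21/13) = -14441/15343 - 26763/1975/442 = -14441/15343 - 26763*442/1975 = -14441/15343 - 11829246/1975 = -181524642353/30302425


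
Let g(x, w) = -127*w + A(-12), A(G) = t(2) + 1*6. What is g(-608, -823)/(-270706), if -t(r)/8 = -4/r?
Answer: -104543/270706 ≈ -0.38619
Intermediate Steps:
t(r) = 32/r (t(r) = -(-32)/r = 32/r)
A(G) = 22 (A(G) = 32/2 + 1*6 = 32*(½) + 6 = 16 + 6 = 22)
g(x, w) = 22 - 127*w (g(x, w) = -127*w + 22 = 22 - 127*w)
g(-608, -823)/(-270706) = (22 - 127*(-823))/(-270706) = (22 + 104521)*(-1/270706) = 104543*(-1/270706) = -104543/270706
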